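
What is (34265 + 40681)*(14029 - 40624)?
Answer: -1993188870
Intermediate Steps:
(34265 + 40681)*(14029 - 40624) = 74946*(-26595) = -1993188870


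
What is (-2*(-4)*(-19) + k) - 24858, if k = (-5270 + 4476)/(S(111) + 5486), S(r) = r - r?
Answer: -68602827/2743 ≈ -25010.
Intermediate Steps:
S(r) = 0
k = -397/2743 (k = (-5270 + 4476)/(0 + 5486) = -794/5486 = -794*1/5486 = -397/2743 ≈ -0.14473)
(-2*(-4)*(-19) + k) - 24858 = (-2*(-4)*(-19) - 397/2743) - 24858 = (8*(-19) - 397/2743) - 24858 = (-152 - 397/2743) - 24858 = -417333/2743 - 24858 = -68602827/2743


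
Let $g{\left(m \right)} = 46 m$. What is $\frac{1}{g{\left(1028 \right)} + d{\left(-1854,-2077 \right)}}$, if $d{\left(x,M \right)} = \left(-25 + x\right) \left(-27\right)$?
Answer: $\frac{1}{98021} \approx 1.0202 \cdot 10^{-5}$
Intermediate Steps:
$d{\left(x,M \right)} = 675 - 27 x$
$\frac{1}{g{\left(1028 \right)} + d{\left(-1854,-2077 \right)}} = \frac{1}{46 \cdot 1028 + \left(675 - -50058\right)} = \frac{1}{47288 + \left(675 + 50058\right)} = \frac{1}{47288 + 50733} = \frac{1}{98021}$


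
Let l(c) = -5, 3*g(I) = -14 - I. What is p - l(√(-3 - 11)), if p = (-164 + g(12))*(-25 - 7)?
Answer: 16591/3 ≈ 5530.3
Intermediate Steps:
g(I) = -14/3 - I/3 (g(I) = (-14 - I)/3 = -14/3 - I/3)
p = 16576/3 (p = (-164 + (-14/3 - ⅓*12))*(-25 - 7) = (-164 + (-14/3 - 4))*(-32) = (-164 - 26/3)*(-32) = -518/3*(-32) = 16576/3 ≈ 5525.3)
p - l(√(-3 - 11)) = 16576/3 - 1*(-5) = 16576/3 + 5 = 16591/3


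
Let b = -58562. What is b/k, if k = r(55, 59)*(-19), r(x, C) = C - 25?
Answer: 29281/323 ≈ 90.653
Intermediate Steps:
r(x, C) = -25 + C
k = -646 (k = (-25 + 59)*(-19) = 34*(-19) = -646)
b/k = -58562/(-646) = -58562*(-1/646) = 29281/323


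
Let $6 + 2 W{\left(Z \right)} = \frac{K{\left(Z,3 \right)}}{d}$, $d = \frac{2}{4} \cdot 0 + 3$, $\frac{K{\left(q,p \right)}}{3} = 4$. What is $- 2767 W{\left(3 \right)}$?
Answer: $2767$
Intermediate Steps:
$K{\left(q,p \right)} = 12$ ($K{\left(q,p \right)} = 3 \cdot 4 = 12$)
$d = 3$ ($d = 2 \cdot \frac{1}{4} \cdot 0 + 3 = \frac{1}{2} \cdot 0 + 3 = 0 + 3 = 3$)
$W{\left(Z \right)} = -1$ ($W{\left(Z \right)} = -3 + \frac{12 \cdot \frac{1}{3}}{2} = -3 + \frac{1}{2} \cdot 4 = -3 + 2 = -1$)
$- 2767 W{\left(3 \right)} = \left(-2767\right) \left(-1\right) = 2767$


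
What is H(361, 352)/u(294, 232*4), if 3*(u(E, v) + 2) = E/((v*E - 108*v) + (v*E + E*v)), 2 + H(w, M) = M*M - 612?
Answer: -44277877440/718223 ≈ -61649.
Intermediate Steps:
H(w, M) = -614 + M² (H(w, M) = -2 + (M*M - 612) = -2 + (M² - 612) = -2 + (-612 + M²) = -614 + M²)
u(E, v) = -2 + E/(3*(-108*v + 3*E*v)) (u(E, v) = -2 + (E/((v*E - 108*v) + (v*E + E*v)))/3 = -2 + (E/((E*v - 108*v) + (E*v + E*v)))/3 = -2 + (E/((-108*v + E*v) + 2*E*v))/3 = -2 + (E/(-108*v + 3*E*v))/3 = -2 + E/(3*(-108*v + 3*E*v)))
H(361, 352)/u(294, 232*4) = (-614 + 352²)/(((294 + 648*(232*4) - 18*294*232*4)/(9*((232*4))*(-36 + 294)))) = (-614 + 123904)/(((⅑)*(294 + 648*928 - 18*294*928)/(928*258))) = 123290/(((⅑)*(1/928)*(1/258)*(294 + 601344 - 4910976))) = 123290/(((⅑)*(1/928)*(1/258)*(-4309338))) = 123290/(-718223/359136) = 123290*(-359136/718223) = -44277877440/718223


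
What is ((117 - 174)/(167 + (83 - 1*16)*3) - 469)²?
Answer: 29807677201/135424 ≈ 2.2011e+5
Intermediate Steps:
((117 - 174)/(167 + (83 - 1*16)*3) - 469)² = (-57/(167 + (83 - 16)*3) - 469)² = (-57/(167 + 67*3) - 469)² = (-57/(167 + 201) - 469)² = (-57/368 - 469)² = (-172649/368)² = 29807677201/135424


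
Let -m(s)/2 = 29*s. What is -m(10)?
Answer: 580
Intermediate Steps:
m(s) = -58*s
-m(10) = -(-58)*10 = -1*(-580) = 580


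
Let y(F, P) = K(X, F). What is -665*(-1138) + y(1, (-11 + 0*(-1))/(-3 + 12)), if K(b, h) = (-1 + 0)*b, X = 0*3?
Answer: 756770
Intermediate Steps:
X = 0
K(b, h) = -b
y(F, P) = 0 (y(F, P) = -1*0 = 0)
-665*(-1138) + y(1, (-11 + 0*(-1))/(-3 + 12)) = -665*(-1138) + 0 = 756770 + 0 = 756770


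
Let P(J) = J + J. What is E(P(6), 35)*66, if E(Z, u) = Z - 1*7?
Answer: 330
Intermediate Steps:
P(J) = 2*J
E(Z, u) = -7 + Z (E(Z, u) = Z - 7 = -7 + Z)
E(P(6), 35)*66 = (-7 + 2*6)*66 = (-7 + 12)*66 = 5*66 = 330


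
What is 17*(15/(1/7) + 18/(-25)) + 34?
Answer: 45169/25 ≈ 1806.8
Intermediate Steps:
17*(15/(1/7) + 18/(-25)) + 34 = 17*(15/(⅐) + 18*(-1/25)) + 34 = 17*(15*7 - 18/25) + 34 = 17*(105 - 18/25) + 34 = 17*(2607/25) + 34 = 44319/25 + 34 = 45169/25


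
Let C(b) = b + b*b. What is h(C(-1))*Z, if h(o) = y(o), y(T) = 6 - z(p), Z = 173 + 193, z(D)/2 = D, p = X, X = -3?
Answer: 4392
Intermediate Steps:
p = -3
z(D) = 2*D
C(b) = b + b²
Z = 366
y(T) = 12 (y(T) = 6 - 2*(-3) = 6 - 1*(-6) = 6 + 6 = 12)
h(o) = 12
h(C(-1))*Z = 12*366 = 4392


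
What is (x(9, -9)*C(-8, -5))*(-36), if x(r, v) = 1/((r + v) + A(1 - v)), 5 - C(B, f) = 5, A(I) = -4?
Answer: 0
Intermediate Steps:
C(B, f) = 0 (C(B, f) = 5 - 1*5 = 5 - 5 = 0)
x(r, v) = 1/(-4 + r + v) (x(r, v) = 1/((r + v) - 4) = 1/(-4 + r + v))
(x(9, -9)*C(-8, -5))*(-36) = (0/(-4 + 9 - 9))*(-36) = (0/(-4))*(-36) = -¼*0*(-36) = 0*(-36) = 0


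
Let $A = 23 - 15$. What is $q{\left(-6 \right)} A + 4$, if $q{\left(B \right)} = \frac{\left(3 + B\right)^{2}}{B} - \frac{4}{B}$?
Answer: $- \frac{8}{3} \approx -2.6667$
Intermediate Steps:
$q{\left(B \right)} = - \frac{4}{B} + \frac{\left(3 + B\right)^{2}}{B}$ ($q{\left(B \right)} = \frac{\left(3 + B\right)^{2}}{B} - \frac{4}{B} = - \frac{4}{B} + \frac{\left(3 + B\right)^{2}}{B}$)
$A = 8$
$q{\left(-6 \right)} A + 4 = \frac{-4 + \left(3 - 6\right)^{2}}{-6} \cdot 8 + 4 = - \frac{-4 + \left(-3\right)^{2}}{6} \cdot 8 + 4 = - \frac{-4 + 9}{6} \cdot 8 + 4 = \left(- \frac{1}{6}\right) 5 \cdot 8 + 4 = \left(- \frac{5}{6}\right) 8 + 4 = - \frac{20}{3} + 4 = - \frac{8}{3}$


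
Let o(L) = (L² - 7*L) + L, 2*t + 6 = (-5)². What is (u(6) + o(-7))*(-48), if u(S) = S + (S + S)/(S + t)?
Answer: -145488/31 ≈ -4693.2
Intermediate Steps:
t = 19/2 (t = -3 + (½)*(-5)² = -3 + (½)*25 = -3 + 25/2 = 19/2 ≈ 9.5000)
o(L) = L² - 6*L
u(S) = S + 2*S/(19/2 + S) (u(S) = S + (S + S)/(S + 19/2) = S + (2*S)/(19/2 + S) = S + 2*S/(19/2 + S))
(u(6) + o(-7))*(-48) = (6*(23 + 2*6)/(19 + 2*6) - 7*(-6 - 7))*(-48) = (6*(23 + 12)/(19 + 12) - 7*(-13))*(-48) = (6*35/31 + 91)*(-48) = (6*(1/31)*35 + 91)*(-48) = (210/31 + 91)*(-48) = (3031/31)*(-48) = -145488/31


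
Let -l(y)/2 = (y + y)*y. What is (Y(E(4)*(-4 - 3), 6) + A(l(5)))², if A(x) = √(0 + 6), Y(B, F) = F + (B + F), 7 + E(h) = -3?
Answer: (82 + √6)² ≈ 7131.7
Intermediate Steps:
E(h) = -10 (E(h) = -7 - 3 = -10)
Y(B, F) = B + 2*F
l(y) = -4*y² (l(y) = -2*(y + y)*y = -2*2*y*y = -4*y²)
A(x) = √6
(Y(E(4)*(-4 - 3), 6) + A(l(5)))² = ((-10*(-4 - 3) + 2*6) + √6)² = ((-10*(-7) + 12) + √6)² = ((70 + 12) + √6)² = (82 + √6)²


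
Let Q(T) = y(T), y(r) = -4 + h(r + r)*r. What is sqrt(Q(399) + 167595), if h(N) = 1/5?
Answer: sqrt(4191770)/5 ≈ 409.48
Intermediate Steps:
h(N) = 1/5
y(r) = -4 + r/5
Q(T) = -4 + T/5
sqrt(Q(399) + 167595) = sqrt((-4 + (1/5)*399) + 167595) = sqrt((-4 + 399/5) + 167595) = sqrt(379/5 + 167595) = sqrt(838354/5) = sqrt(4191770)/5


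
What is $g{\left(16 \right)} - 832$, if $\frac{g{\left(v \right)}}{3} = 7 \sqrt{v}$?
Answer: $-748$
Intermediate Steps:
$g{\left(v \right)} = 21 \sqrt{v}$ ($g{\left(v \right)} = 3 \cdot 7 \sqrt{v} = 21 \sqrt{v}$)
$g{\left(16 \right)} - 832 = 21 \sqrt{16} - 832 = 21 \cdot 4 - 832 = 84 - 832 = -748$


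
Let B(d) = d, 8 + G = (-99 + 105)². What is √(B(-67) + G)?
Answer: I*√39 ≈ 6.245*I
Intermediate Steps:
G = 28 (G = -8 + (-99 + 105)² = -8 + 6² = -8 + 36 = 28)
√(B(-67) + G) = √(-67 + 28) = √(-39) = I*√39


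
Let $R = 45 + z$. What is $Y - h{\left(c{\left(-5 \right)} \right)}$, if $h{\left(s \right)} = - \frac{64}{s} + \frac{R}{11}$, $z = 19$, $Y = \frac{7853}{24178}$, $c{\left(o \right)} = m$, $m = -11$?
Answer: $- \frac{273491}{24178} \approx -11.312$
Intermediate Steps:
$c{\left(o \right)} = -11$
$Y = \frac{7853}{24178}$ ($Y = 7853 \cdot \frac{1}{24178} = \frac{7853}{24178} \approx 0.3248$)
$R = 64$ ($R = 45 + 19 = 64$)
$h{\left(s \right)} = \frac{64}{11} - \frac{64}{s}$ ($h{\left(s \right)} = - \frac{64}{s} + \frac{64}{11} = \frac{64}{11} - \frac{64}{s}$)
$Y - h{\left(c{\left(-5 \right)} \right)} = \frac{7853}{24178} - \left(\frac{64}{11} - \frac{64}{-11}\right) = \frac{7853}{24178} - \left(\frac{64}{11} - - \frac{64}{11}\right) = \frac{7853}{24178} - \left(\frac{64}{11} + \frac{64}{11}\right) = \frac{7853}{24178} - \frac{128}{11} = - \frac{273491}{24178}$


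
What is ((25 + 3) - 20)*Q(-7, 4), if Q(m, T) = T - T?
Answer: 0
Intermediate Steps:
Q(m, T) = 0
((25 + 3) - 20)*Q(-7, 4) = ((25 + 3) - 20)*0 = (28 - 20)*0 = 8*0 = 0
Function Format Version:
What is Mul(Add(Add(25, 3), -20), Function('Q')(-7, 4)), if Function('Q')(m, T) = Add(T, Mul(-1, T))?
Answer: 0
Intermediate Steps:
Function('Q')(m, T) = 0
Mul(Add(Add(25, 3), -20), Function('Q')(-7, 4)) = Mul(Add(Add(25, 3), -20), 0) = Mul(Add(28, -20), 0) = Mul(8, 0) = 0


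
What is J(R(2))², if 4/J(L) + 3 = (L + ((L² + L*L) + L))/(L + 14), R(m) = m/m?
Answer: 3600/1681 ≈ 2.1416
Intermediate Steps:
R(m) = 1
J(L) = 4/(-3 + (2*L + 2*L²)/(14 + L)) (J(L) = 4/(-3 + (L + ((L² + L*L) + L))/(L + 14)) = 4/(-3 + (L + ((L² + L²) + L))/(14 + L)) = 4/(-3 + (L + (2*L² + L))/(14 + L)) = 4/(-3 + (L + (L + 2*L²))/(14 + L)) = 4/(-3 + (2*L + 2*L²)/(14 + L)))
J(R(2))² = (4*(14 + 1)/(-42 - 1*1 + 2*1²))² = (4*15/(-42 - 1 + 2*1))² = (4*15/(-42 - 1 + 2))² = (4*15/(-41))² = (4*(-1/41)*15)² = (-60/41)² = 3600/1681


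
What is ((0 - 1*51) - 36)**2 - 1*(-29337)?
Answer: 36906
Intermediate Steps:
((0 - 1*51) - 36)**2 - 1*(-29337) = ((0 - 51) - 36)**2 + 29337 = (-51 - 36)**2 + 29337 = (-87)**2 + 29337 = 7569 + 29337 = 36906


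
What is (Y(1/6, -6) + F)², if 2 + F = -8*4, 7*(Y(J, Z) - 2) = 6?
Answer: 47524/49 ≈ 969.88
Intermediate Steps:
Y(J, Z) = 20/7 (Y(J, Z) = 2 + (⅐)*6 = 2 + 6/7 = 20/7)
F = -34 (F = -2 - 8*4 = -2 - 32 = -34)
(Y(1/6, -6) + F)² = (20/7 - 34)² = (-218/7)² = 47524/49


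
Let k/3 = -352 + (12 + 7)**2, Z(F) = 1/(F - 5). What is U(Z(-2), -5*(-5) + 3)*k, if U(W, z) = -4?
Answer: -108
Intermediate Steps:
Z(F) = 1/(-5 + F)
k = 27 (k = 3*(-352 + (12 + 7)**2) = 3*(-352 + 19**2) = 3*(-352 + 361) = 3*9 = 27)
U(Z(-2), -5*(-5) + 3)*k = -4*27 = -108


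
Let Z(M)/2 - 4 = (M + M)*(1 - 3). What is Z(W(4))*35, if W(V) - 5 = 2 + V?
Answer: -2800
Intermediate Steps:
W(V) = 7 + V (W(V) = 5 + (2 + V) = 7 + V)
Z(M) = 8 - 8*M (Z(M) = 8 + 2*((M + M)*(1 - 3)) = 8 + 2*((2*M)*(-2)) = 8 + 2*(-4*M) = 8 - 8*M)
Z(W(4))*35 = (8 - 8*(7 + 4))*35 = (8 - 8*11)*35 = (8 - 88)*35 = -80*35 = -2800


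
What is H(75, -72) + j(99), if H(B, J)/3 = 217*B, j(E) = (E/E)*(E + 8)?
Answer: 48932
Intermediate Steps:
j(E) = 8 + E (j(E) = 1*(8 + E) = 8 + E)
H(B, J) = 651*B (H(B, J) = 3*(217*B) = 651*B)
H(75, -72) + j(99) = 651*75 + (8 + 99) = 48825 + 107 = 48932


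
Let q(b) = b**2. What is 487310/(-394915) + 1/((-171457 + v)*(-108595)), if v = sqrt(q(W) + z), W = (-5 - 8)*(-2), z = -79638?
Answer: -23933896255078566043/19395979232902541595 + I*sqrt(78962)/3192430396765545 ≈ -1.234 + 8.8021e-14*I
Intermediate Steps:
W = 26 (W = -13*(-2) = 26)
v = I*sqrt(78962) (v = sqrt(26**2 - 79638) = sqrt(676 - 79638) = sqrt(-78962) = I*sqrt(78962) ≈ 281.0*I)
487310/(-394915) + 1/((-171457 + v)*(-108595)) = 487310/(-394915) + 1/(-171457 + I*sqrt(78962)*(-108595)) = 487310*(-1/394915) - 1/108595/(-171457 + I*sqrt(78962)) = -97462/78983 - 1/(108595*(-171457 + I*sqrt(78962)))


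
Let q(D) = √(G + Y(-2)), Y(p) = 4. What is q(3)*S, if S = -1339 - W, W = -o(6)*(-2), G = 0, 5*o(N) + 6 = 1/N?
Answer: -8020/3 ≈ -2673.3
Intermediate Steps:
o(N) = -6/5 + 1/(5*N)
W = -7/3 (W = -(1 - 6*6)/(5*6)*(-2) = -(1 - 36)/(5*6)*(-2) = -(-35)/(5*6)*(-2) = -1*(-7/6)*(-2) = (7/6)*(-2) = -7/3 ≈ -2.3333)
q(D) = 2 (q(D) = √(0 + 4) = √4 = 2)
S = -4010/3 (S = -1339 - 1*(-7/3) = -1339 + 7/3 = -4010/3 ≈ -1336.7)
q(3)*S = 2*(-4010/3) = -8020/3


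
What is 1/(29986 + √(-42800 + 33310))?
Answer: 14993/449584843 - I*√9490/899169686 ≈ 3.3349e-5 - 1.0834e-7*I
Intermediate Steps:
1/(29986 + √(-42800 + 33310)) = 1/(29986 + √(-9490)) = 1/(29986 + I*√9490)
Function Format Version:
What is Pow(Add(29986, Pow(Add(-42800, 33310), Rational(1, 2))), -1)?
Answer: Add(Rational(14993, 449584843), Mul(Rational(-1, 899169686), I, Pow(9490, Rational(1, 2)))) ≈ Add(3.3349e-5, Mul(-1.0834e-7, I))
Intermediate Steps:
Pow(Add(29986, Pow(Add(-42800, 33310), Rational(1, 2))), -1) = Pow(Add(29986, Pow(-9490, Rational(1, 2))), -1) = Pow(Add(29986, Mul(I, Pow(9490, Rational(1, 2)))), -1)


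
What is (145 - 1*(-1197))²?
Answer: 1800964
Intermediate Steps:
(145 - 1*(-1197))² = (145 + 1197)² = 1342² = 1800964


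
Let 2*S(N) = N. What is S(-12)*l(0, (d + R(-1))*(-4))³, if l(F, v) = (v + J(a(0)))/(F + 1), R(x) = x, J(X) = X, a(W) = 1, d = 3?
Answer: 2058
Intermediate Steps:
S(N) = N/2
l(F, v) = (1 + v)/(1 + F) (l(F, v) = (v + 1)/(F + 1) = (1 + v)/(1 + F))
S(-12)*l(0, (d + R(-1))*(-4))³ = ((½)*(-12))*((1 + (3 - 1)*(-4))/(1 + 0))³ = -6*(1 + 2*(-4))³ = -6*(1 - 8)³ = -6*(1*(-7))³ = -6*(-7)³ = -6*(-343) = 2058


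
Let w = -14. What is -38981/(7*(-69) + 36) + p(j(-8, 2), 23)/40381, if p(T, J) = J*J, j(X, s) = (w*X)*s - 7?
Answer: 1574328224/18050307 ≈ 87.219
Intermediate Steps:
j(X, s) = -7 - 14*X*s (j(X, s) = (-14*X)*s - 7 = -14*X*s - 7 = -7 - 14*X*s)
p(T, J) = J²
-38981/(7*(-69) + 36) + p(j(-8, 2), 23)/40381 = -38981/(7*(-69) + 36) + 23²/40381 = -38981/(-483 + 36) + 529*(1/40381) = -38981/(-447) + 529/40381 = -38981*(-1/447) + 529/40381 = 38981/447 + 529/40381 = 1574328224/18050307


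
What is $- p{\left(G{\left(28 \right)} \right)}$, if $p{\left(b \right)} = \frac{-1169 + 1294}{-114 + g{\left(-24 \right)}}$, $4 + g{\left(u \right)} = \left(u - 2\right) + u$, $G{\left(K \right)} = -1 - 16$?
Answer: $\frac{125}{168} \approx 0.74405$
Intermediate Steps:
$G{\left(K \right)} = -17$
$g{\left(u \right)} = -6 + 2 u$ ($g{\left(u \right)} = -4 + \left(\left(u - 2\right) + u\right) = -4 + \left(\left(-2 + u\right) + u\right) = -4 + \left(-2 + 2 u\right) = -6 + 2 u$)
$p{\left(b \right)} = - \frac{125}{168}$ ($p{\left(b \right)} = \frac{-1169 + 1294}{-114 + \left(-6 + 2 \left(-24\right)\right)} = \frac{125}{-114 - 54} = \frac{125}{-168} = 125 \left(- \frac{1}{168}\right) = - \frac{125}{168}$)
$- p{\left(G{\left(28 \right)} \right)} = \left(-1\right) \left(- \frac{125}{168}\right) = \frac{125}{168}$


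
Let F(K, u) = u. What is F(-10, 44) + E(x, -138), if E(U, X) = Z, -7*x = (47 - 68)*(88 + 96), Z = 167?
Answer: 211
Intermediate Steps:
x = 552 (x = -(47 - 68)*(88 + 96)/7 = -(-3)*184 = -1/7*(-3864) = 552)
E(U, X) = 167
F(-10, 44) + E(x, -138) = 44 + 167 = 211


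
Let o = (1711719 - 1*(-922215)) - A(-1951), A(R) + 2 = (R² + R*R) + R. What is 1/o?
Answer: -1/4976915 ≈ -2.0093e-7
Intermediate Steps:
A(R) = -2 + R + 2*R² (A(R) = -2 + ((R² + R*R) + R) = -2 + ((R² + R²) + R) = -2 + (2*R² + R) = -2 + (R + 2*R²) = -2 + R + 2*R²)
o = -4976915 (o = (1711719 - 1*(-922215)) - (-2 - 1951 + 2*(-1951)²) = (1711719 + 922215) - (-2 - 1951 + 2*3806401) = 2633934 - (-2 - 1951 + 7612802) = 2633934 - 1*7610849 = 2633934 - 7610849 = -4976915)
1/o = 1/(-4976915) = -1/4976915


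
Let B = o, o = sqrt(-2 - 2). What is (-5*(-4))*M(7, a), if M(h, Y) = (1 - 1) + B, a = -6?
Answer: 40*I ≈ 40.0*I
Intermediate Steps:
o = 2*I (o = sqrt(-4) = 2*I ≈ 2.0*I)
B = 2*I ≈ 2.0*I
M(h, Y) = 2*I (M(h, Y) = (1 - 1) + 2*I = 0 + 2*I = 2*I)
(-5*(-4))*M(7, a) = (-5*(-4))*(2*I) = 20*(2*I) = 40*I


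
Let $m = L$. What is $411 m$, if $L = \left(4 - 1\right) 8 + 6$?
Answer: $12330$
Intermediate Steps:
$L = 30$ ($L = 3 \cdot 8 + 6 = 24 + 6 = 30$)
$m = 30$
$411 m = 411 \cdot 30 = 12330$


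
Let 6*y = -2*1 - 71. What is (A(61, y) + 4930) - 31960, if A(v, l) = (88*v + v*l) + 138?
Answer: -133597/6 ≈ -22266.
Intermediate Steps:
y = -73/6 (y = (-2*1 - 71)/6 = (-2 - 71)/6 = (⅙)*(-73) = -73/6 ≈ -12.167)
A(v, l) = 138 + 88*v + l*v (A(v, l) = (88*v + l*v) + 138 = 138 + 88*v + l*v)
(A(61, y) + 4930) - 31960 = ((138 + 88*61 - 73/6*61) + 4930) - 31960 = ((138 + 5368 - 4453/6) + 4930) - 31960 = (28583/6 + 4930) - 31960 = 58163/6 - 31960 = -133597/6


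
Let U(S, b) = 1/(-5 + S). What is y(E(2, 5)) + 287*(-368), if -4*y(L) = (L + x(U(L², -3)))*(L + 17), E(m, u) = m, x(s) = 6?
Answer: -105654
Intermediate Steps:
y(L) = -(6 + L)*(17 + L)/4 (y(L) = -(L + 6)*(L + 17)/4 = -(6 + L)*(17 + L)/4)
y(E(2, 5)) + 287*(-368) = (-51/2 - 23/4*2 - ¼*2²) + 287*(-368) = (-51/2 - 23/2 - ¼*4) - 105616 = (-51/2 - 23/2 - 1) - 105616 = -38 - 105616 = -105654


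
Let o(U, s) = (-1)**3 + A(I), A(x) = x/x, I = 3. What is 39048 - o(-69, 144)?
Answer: 39048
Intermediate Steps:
A(x) = 1
o(U, s) = 0 (o(U, s) = (-1)**3 + 1 = -1 + 1 = 0)
39048 - o(-69, 144) = 39048 - 1*0 = 39048 + 0 = 39048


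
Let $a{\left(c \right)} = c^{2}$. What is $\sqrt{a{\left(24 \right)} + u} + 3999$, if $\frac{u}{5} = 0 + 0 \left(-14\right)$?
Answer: $4023$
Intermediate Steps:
$u = 0$ ($u = 5 \left(0 + 0 \left(-14\right)\right) = 5 \left(0 + 0\right) = 5 \cdot 0 = 0$)
$\sqrt{a{\left(24 \right)} + u} + 3999 = \sqrt{24^{2} + 0} + 3999 = \sqrt{576 + 0} + 3999 = \sqrt{576} + 3999 = 24 + 3999 = 4023$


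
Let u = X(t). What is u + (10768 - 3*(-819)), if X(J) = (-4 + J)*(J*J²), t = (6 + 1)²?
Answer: 5307430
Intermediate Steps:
t = 49 (t = 7² = 49)
X(J) = J³*(-4 + J) (X(J) = (-4 + J)*J³ = J³*(-4 + J))
u = 5294205 (u = 49³*(-4 + 49) = 117649*45 = 5294205)
u + (10768 - 3*(-819)) = 5294205 + (10768 - 3*(-819)) = 5294205 + (10768 - 1*(-2457)) = 5294205 + (10768 + 2457) = 5294205 + 13225 = 5307430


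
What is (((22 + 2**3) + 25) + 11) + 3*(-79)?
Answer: -171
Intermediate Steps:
(((22 + 2**3) + 25) + 11) + 3*(-79) = (((22 + 8) + 25) + 11) - 237 = ((30 + 25) + 11) - 237 = (55 + 11) - 237 = 66 - 237 = -171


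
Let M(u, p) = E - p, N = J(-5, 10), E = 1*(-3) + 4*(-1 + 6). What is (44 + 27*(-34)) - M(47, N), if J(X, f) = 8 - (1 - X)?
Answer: -889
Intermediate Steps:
J(X, f) = 7 + X (J(X, f) = 8 + (-1 + X) = 7 + X)
E = 17 (E = -3 + 4*5 = -3 + 20 = 17)
N = 2 (N = 7 - 5 = 2)
M(u, p) = 17 - p
(44 + 27*(-34)) - M(47, N) = (44 + 27*(-34)) - (17 - 1*2) = (44 - 918) - (17 - 2) = -874 - 1*15 = -874 - 15 = -889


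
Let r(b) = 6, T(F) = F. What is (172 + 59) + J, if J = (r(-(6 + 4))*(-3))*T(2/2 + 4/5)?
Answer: 993/5 ≈ 198.60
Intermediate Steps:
J = -162/5 (J = (6*(-3))*(2/2 + 4/5) = -18*(2*(½) + 4*(⅕)) = -18*(1 + ⅘) = -18*9/5 = -162/5 ≈ -32.400)
(172 + 59) + J = (172 + 59) - 162/5 = 231 - 162/5 = 993/5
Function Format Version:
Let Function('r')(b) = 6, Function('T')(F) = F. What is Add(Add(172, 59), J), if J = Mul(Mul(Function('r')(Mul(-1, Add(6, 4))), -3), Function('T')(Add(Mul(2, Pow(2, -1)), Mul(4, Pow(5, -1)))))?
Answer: Rational(993, 5) ≈ 198.60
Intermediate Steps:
J = Rational(-162, 5) (J = Mul(Mul(6, -3), Add(Mul(2, Pow(2, -1)), Mul(4, Pow(5, -1)))) = Mul(-18, Add(Mul(2, Rational(1, 2)), Mul(4, Rational(1, 5)))) = Mul(-18, Add(1, Rational(4, 5))) = Mul(-18, Rational(9, 5)) = Rational(-162, 5) ≈ -32.400)
Add(Add(172, 59), J) = Add(Add(172, 59), Rational(-162, 5)) = Add(231, Rational(-162, 5)) = Rational(993, 5)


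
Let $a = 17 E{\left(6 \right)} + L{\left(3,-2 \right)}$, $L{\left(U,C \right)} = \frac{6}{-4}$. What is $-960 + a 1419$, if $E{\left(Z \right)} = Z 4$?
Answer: $\frac{1151727}{2} \approx 5.7586 \cdot 10^{5}$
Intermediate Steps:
$E{\left(Z \right)} = 4 Z$
$L{\left(U,C \right)} = - \frac{3}{2}$ ($L{\left(U,C \right)} = 6 \left(- \frac{1}{4}\right) = - \frac{3}{2}$)
$a = \frac{813}{2}$ ($a = 17 \cdot 4 \cdot 6 - \frac{3}{2} = 17 \cdot 24 - \frac{3}{2} = 408 - \frac{3}{2} = \frac{813}{2} \approx 406.5$)
$-960 + a 1419 = -960 + \frac{813}{2} \cdot 1419 = -960 + \frac{1153647}{2} = \frac{1151727}{2}$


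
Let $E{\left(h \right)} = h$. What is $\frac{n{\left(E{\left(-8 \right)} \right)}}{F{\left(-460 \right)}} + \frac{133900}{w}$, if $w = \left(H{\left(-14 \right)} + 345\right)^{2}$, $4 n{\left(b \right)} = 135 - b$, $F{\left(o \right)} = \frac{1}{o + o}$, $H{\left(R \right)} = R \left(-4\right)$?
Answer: $- \frac{5288610990}{160801} \approx -32889.0$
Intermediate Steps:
$H{\left(R \right)} = - 4 R$
$F{\left(o \right)} = \frac{1}{2 o}$
$n{\left(b \right)} = \frac{135}{4} - \frac{b}{4}$ ($n{\left(b \right)} = \frac{135 - b}{4} = \frac{135}{4} - \frac{b}{4}$)
$w = 160801$ ($w = \left(\left(-4\right) \left(-14\right) + 345\right)^{2} = \left(56 + 345\right)^{2} = 401^{2} = 160801$)
$\frac{n{\left(E{\left(-8 \right)} \right)}}{F{\left(-460 \right)}} + \frac{133900}{w} = \frac{\frac{135}{4} - -2}{\frac{1}{2} \frac{1}{-460}} + \frac{133900}{160801} = \frac{\frac{135}{4} + 2}{\frac{1}{2} \left(- \frac{1}{460}\right)} + 133900 \cdot \frac{1}{160801} = \frac{143}{4 \left(- \frac{1}{920}\right)} + \frac{133900}{160801} = \frac{143}{4} \left(-920\right) + \frac{133900}{160801} = -32890 + \frac{133900}{160801} = - \frac{5288610990}{160801}$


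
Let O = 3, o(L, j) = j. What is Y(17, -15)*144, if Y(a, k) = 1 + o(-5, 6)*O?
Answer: 2736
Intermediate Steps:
Y(a, k) = 19 (Y(a, k) = 1 + 6*3 = 1 + 18 = 19)
Y(17, -15)*144 = 19*144 = 2736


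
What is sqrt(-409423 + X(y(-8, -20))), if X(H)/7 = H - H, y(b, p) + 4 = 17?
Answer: I*sqrt(409423) ≈ 639.86*I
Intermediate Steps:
y(b, p) = 13 (y(b, p) = -4 + 17 = 13)
X(H) = 0 (X(H) = 7*(H - H) = 7*0 = 0)
sqrt(-409423 + X(y(-8, -20))) = sqrt(-409423 + 0) = sqrt(-409423) = I*sqrt(409423)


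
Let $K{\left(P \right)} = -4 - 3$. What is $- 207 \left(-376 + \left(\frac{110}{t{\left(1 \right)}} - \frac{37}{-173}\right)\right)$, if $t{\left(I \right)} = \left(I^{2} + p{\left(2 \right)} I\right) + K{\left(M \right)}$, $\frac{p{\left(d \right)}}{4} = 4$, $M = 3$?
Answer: $\frac{13063356}{173} \approx 75511.0$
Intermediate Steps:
$p{\left(d \right)} = 16$ ($p{\left(d \right)} = 4 \cdot 4 = 16$)
$K{\left(P \right)} = -7$
$t{\left(I \right)} = -7 + I^{2} + 16 I$ ($t{\left(I \right)} = \left(I^{2} + 16 I\right) - 7 = -7 + I^{2} + 16 I$)
$- 207 \left(-376 + \left(\frac{110}{t{\left(1 \right)}} - \frac{37}{-173}\right)\right) = - 207 \left(-376 - \left(- \frac{37}{173} - \frac{110}{-7 + 1^{2} + 16 \cdot 1}\right)\right) = - 207 \left(-376 - \left(- \frac{37}{173} - \frac{110}{-7 + 1 + 16}\right)\right) = - 207 \left(-376 + \left(\frac{110}{10} + \frac{37}{173}\right)\right) = - 207 \left(-376 + \left(110 \cdot \frac{1}{10} + \frac{37}{173}\right)\right) = - 207 \left(-376 + \left(11 + \frac{37}{173}\right)\right) = - 207 \left(-376 + \frac{1940}{173}\right) = \left(-207\right) \left(- \frac{63108}{173}\right) = \frac{13063356}{173}$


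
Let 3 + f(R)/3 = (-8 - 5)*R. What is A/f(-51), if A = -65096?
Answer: -16274/495 ≈ -32.877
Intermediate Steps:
f(R) = -9 - 39*R (f(R) = -9 + 3*((-8 - 5)*R) = -9 + 3*(-13*R) = -9 - 39*R)
A/f(-51) = -65096/(-9 - 39*(-51)) = -65096/(-9 + 1989) = -65096/1980 = -65096*1/1980 = -16274/495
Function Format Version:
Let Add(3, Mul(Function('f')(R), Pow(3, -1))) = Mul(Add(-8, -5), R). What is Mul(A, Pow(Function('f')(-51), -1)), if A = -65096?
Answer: Rational(-16274, 495) ≈ -32.877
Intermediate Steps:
Function('f')(R) = Add(-9, Mul(-39, R)) (Function('f')(R) = Add(-9, Mul(3, Mul(Add(-8, -5), R))) = Add(-9, Mul(3, Mul(-13, R))) = Add(-9, Mul(-39, R)))
Mul(A, Pow(Function('f')(-51), -1)) = Mul(-65096, Pow(Add(-9, Mul(-39, -51)), -1)) = Mul(-65096, Pow(Add(-9, 1989), -1)) = Mul(-65096, Pow(1980, -1)) = Mul(-65096, Rational(1, 1980)) = Rational(-16274, 495)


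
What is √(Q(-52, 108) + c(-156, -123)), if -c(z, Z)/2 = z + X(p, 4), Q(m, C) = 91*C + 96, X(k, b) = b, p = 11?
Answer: 2*√2557 ≈ 101.13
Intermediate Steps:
Q(m, C) = 96 + 91*C
c(z, Z) = -8 - 2*z (c(z, Z) = -2*(z + 4) = -2*(4 + z) = -8 - 2*z)
√(Q(-52, 108) + c(-156, -123)) = √((96 + 91*108) + (-8 - 2*(-156))) = √((96 + 9828) + (-8 + 312)) = √(9924 + 304) = √10228 = 2*√2557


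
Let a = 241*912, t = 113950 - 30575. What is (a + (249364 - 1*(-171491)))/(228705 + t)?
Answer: 640647/312080 ≈ 2.0528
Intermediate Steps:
t = 83375
a = 219792
(a + (249364 - 1*(-171491)))/(228705 + t) = (219792 + (249364 - 1*(-171491)))/(228705 + 83375) = (219792 + (249364 + 171491))/312080 = (219792 + 420855)*(1/312080) = 640647*(1/312080) = 640647/312080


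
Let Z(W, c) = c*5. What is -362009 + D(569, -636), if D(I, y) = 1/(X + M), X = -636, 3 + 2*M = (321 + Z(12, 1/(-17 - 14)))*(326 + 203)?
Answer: -1890378055119/5221909 ≈ -3.6201e+5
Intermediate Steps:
Z(W, c) = 5*c
M = 5261341/62 (M = -3/2 + ((321 + 5/(-17 - 14))*(326 + 203))/2 = -3/2 + ((321 + 5/(-31))*529)/2 = -3/2 + ((321 + 5*(-1/31))*529)/2 = -3/2 + ((321 - 5/31)*529)/2 = -3/2 + ((9946/31)*529)/2 = -3/2 + (½)*(5261434/31) = -3/2 + 2630717/31 = 5261341/62 ≈ 84860.)
D(I, y) = 62/5221909 (D(I, y) = 1/(-636 + 5261341/62) = 1/(5221909/62) = 62/5221909)
-362009 + D(569, -636) = -362009 + 62/5221909 = -1890378055119/5221909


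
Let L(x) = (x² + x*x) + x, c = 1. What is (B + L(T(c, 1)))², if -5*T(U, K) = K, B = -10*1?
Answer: 64009/625 ≈ 102.41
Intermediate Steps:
B = -10
T(U, K) = -K/5
L(x) = x + 2*x² (L(x) = (x² + x²) + x = 2*x² + x = x + 2*x²)
(B + L(T(c, 1)))² = (-10 + (-⅕*1)*(1 + 2*(-⅕*1)))² = (-10 - (1 + 2*(-⅕))/5)² = (-10 - (1 - ⅖)/5)² = (-10 - ⅕*⅗)² = (-10 - 3/25)² = (-253/25)² = 64009/625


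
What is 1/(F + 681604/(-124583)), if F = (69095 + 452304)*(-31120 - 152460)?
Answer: -124583/11924888968530464 ≈ -1.0447e-11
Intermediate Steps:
F = -95718428420 (F = 521399*(-183580) = -95718428420)
1/(F + 681604/(-124583)) = 1/(-95718428420 + 681604/(-124583)) = 1/(-95718428420 + 681604*(-1/124583)) = 1/(-95718428420 - 681604/124583) = 1/(-11924888968530464/124583) = -124583/11924888968530464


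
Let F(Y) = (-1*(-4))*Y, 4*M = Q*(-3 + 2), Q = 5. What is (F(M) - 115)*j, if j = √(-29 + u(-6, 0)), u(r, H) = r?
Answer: -120*I*√35 ≈ -709.93*I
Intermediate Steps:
M = -5/4 (M = (5*(-3 + 2))/4 = (5*(-1))/4 = (¼)*(-5) = -5/4 ≈ -1.2500)
j = I*√35 (j = √(-29 - 6) = √(-35) = I*√35 ≈ 5.9161*I)
F(Y) = 4*Y
(F(M) - 115)*j = (4*(-5/4) - 115)*(I*√35) = (-5 - 115)*(I*√35) = -120*I*√35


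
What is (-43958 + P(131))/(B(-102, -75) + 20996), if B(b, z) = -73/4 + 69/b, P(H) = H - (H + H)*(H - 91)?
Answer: -3692876/1426441 ≈ -2.5889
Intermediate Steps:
P(H) = H - 2*H*(-91 + H)
B(b, z) = -73/4 + 69/b (B(b, z) = -73*¼ + 69/b = -73/4 + 69/b)
(-43958 + P(131))/(B(-102, -75) + 20996) = (-43958 + 131*(183 - 2*131))/((-73/4 + 69/(-102)) + 20996) = (-43958 + 131*(183 - 262))/((-73/4 + 69*(-1/102)) + 20996) = (-43958 + 131*(-79))/((-73/4 - 23/34) + 20996) = (-43958 - 10349)/(-1287/68 + 20996) = -54307/1426441/68 = -54307*68/1426441 = -3692876/1426441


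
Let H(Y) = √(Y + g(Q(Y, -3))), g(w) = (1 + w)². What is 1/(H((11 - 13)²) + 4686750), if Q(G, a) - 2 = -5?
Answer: 2343375/10982812781246 - √2/10982812781246 ≈ 2.1337e-7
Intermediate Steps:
Q(G, a) = -3 (Q(G, a) = 2 - 5 = -3)
H(Y) = √(4 + Y) (H(Y) = √(Y + (1 - 3)²) = √(Y + (-2)²) = √(Y + 4) = √(4 + Y))
1/(H((11 - 13)²) + 4686750) = 1/(√(4 + (11 - 13)²) + 4686750) = 1/(√(4 + (-2)²) + 4686750) = 1/(√(4 + 4) + 4686750) = 1/(√8 + 4686750) = 1/(2*√2 + 4686750) = 1/(4686750 + 2*√2)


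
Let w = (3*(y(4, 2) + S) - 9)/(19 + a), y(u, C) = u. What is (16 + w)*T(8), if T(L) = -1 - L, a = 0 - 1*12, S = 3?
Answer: -1116/7 ≈ -159.43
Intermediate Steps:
a = -12 (a = 0 - 12 = -12)
w = 12/7 (w = (3*(4 + 3) - 9)/(19 - 12) = (3*7 - 9)/7 = (21 - 9)*(⅐) = 12*(⅐) = 12/7 ≈ 1.7143)
(16 + w)*T(8) = (16 + 12/7)*(-1 - 1*8) = 124*(-1 - 8)/7 = (124/7)*(-9) = -1116/7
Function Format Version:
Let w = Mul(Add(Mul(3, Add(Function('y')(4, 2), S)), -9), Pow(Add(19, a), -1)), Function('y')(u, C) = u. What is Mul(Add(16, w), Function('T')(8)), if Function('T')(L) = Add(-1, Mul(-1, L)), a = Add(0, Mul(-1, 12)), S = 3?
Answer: Rational(-1116, 7) ≈ -159.43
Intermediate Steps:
a = -12 (a = Add(0, -12) = -12)
w = Rational(12, 7) (w = Mul(Add(Mul(3, Add(4, 3)), -9), Pow(Add(19, -12), -1)) = Mul(Add(Mul(3, 7), -9), Pow(7, -1)) = Mul(Add(21, -9), Rational(1, 7)) = Mul(12, Rational(1, 7)) = Rational(12, 7) ≈ 1.7143)
Mul(Add(16, w), Function('T')(8)) = Mul(Add(16, Rational(12, 7)), Add(-1, Mul(-1, 8))) = Mul(Rational(124, 7), Add(-1, -8)) = Mul(Rational(124, 7), -9) = Rational(-1116, 7)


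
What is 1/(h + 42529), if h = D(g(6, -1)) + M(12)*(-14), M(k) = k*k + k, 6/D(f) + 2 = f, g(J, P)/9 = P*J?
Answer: 28/1129657 ≈ 2.4786e-5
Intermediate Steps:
g(J, P) = 9*J*P (g(J, P) = 9*(P*J) = 9*(J*P) = 9*J*P)
D(f) = 6/(-2 + f)
M(k) = k + k² (M(k) = k² + k = k + k²)
h = -61155/28 (h = 6/(-2 + 9*6*(-1)) + (12*(1 + 12))*(-14) = 6/(-2 - 54) + (12*13)*(-14) = 6/(-56) + 156*(-14) = 6*(-1/56) - 2184 = -3/28 - 2184 = -61155/28 ≈ -2184.1)
1/(h + 42529) = 1/(-61155/28 + 42529) = 1/(1129657/28) = 28/1129657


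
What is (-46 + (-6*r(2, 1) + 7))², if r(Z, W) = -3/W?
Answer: 441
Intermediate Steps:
(-46 + (-6*r(2, 1) + 7))² = (-46 + (-(-18)/1 + 7))² = (-46 + (-(-18) + 7))² = (-46 + (-6*(-3) + 7))² = (-46 + (18 + 7))² = (-46 + 25)² = (-21)² = 441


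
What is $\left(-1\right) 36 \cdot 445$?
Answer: $-16020$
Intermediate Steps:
$\left(-1\right) 36 \cdot 445 = \left(-36\right) 445 = -16020$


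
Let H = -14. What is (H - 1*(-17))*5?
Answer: 15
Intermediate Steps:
(H - 1*(-17))*5 = (-14 - 1*(-17))*5 = (-14 + 17)*5 = 3*5 = 15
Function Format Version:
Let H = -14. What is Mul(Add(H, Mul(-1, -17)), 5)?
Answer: 15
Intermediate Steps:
Mul(Add(H, Mul(-1, -17)), 5) = Mul(Add(-14, Mul(-1, -17)), 5) = Mul(Add(-14, 17), 5) = Mul(3, 5) = 15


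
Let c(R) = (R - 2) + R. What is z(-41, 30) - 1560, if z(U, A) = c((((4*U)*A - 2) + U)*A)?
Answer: -299342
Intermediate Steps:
c(R) = -2 + 2*R (c(R) = (-2 + R) + R = -2 + 2*R)
z(U, A) = -2 + 2*A*(-2 + U + 4*A*U) (z(U, A) = -2 + 2*((((4*U)*A - 2) + U)*A) = -2 + 2*(((4*A*U - 2) + U)*A) = -2 + 2*(((-2 + 4*A*U) + U)*A) = -2 + 2*((-2 + U + 4*A*U)*A) = -2 + 2*(A*(-2 + U + 4*A*U)) = -2 + 2*A*(-2 + U + 4*A*U))
z(-41, 30) - 1560 = (-2 + 2*30*(-2 - 41 + 4*30*(-41))) - 1560 = (-2 + 2*30*(-2 - 41 - 4920)) - 1560 = (-2 + 2*30*(-4963)) - 1560 = (-2 - 297780) - 1560 = -297782 - 1560 = -299342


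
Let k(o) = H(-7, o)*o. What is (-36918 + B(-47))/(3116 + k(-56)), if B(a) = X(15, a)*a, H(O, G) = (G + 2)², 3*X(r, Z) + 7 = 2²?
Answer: 36871/160180 ≈ 0.23018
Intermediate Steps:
X(r, Z) = -1 (X(r, Z) = -7/3 + (⅓)*2² = -7/3 + (⅓)*4 = -7/3 + 4/3 = -1)
H(O, G) = (2 + G)²
k(o) = o*(2 + o)² (k(o) = (2 + o)²*o = o*(2 + o)²)
B(a) = -a
(-36918 + B(-47))/(3116 + k(-56)) = (-36918 - 1*(-47))/(3116 - 56*(2 - 56)²) = (-36918 + 47)/(3116 - 56*(-54)²) = -36871/(3116 - 56*2916) = -36871/(3116 - 163296) = -36871/(-160180) = -36871*(-1/160180) = 36871/160180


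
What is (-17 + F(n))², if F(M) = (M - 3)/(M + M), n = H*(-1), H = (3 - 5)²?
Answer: 16641/64 ≈ 260.02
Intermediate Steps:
H = 4 (H = (-2)² = 4)
n = -4 (n = 4*(-1) = -4)
F(M) = (-3 + M)/(2*M) (F(M) = (-3 + M)/((2*M)) = (-3 + M)*(1/(2*M)) = (-3 + M)/(2*M))
(-17 + F(n))² = (-17 + (½)*(-3 - 4)/(-4))² = (-17 + (½)*(-¼)*(-7))² = (-17 + 7/8)² = (-129/8)² = 16641/64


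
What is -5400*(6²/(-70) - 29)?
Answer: 1115640/7 ≈ 1.5938e+5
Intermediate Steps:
-5400*(6²/(-70) - 29) = -5400*(36*(-1/70) - 29) = -5400*(-18/35 - 29) = -5400*(-1033)/35 = -90*(-12396/7) = 1115640/7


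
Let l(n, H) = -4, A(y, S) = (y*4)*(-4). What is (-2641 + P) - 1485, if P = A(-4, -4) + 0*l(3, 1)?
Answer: -4062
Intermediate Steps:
A(y, S) = -16*y (A(y, S) = (4*y)*(-4) = -16*y)
P = 64 (P = -16*(-4) + 0*(-4) = 64 + 0 = 64)
(-2641 + P) - 1485 = (-2641 + 64) - 1485 = -2577 - 1485 = -4062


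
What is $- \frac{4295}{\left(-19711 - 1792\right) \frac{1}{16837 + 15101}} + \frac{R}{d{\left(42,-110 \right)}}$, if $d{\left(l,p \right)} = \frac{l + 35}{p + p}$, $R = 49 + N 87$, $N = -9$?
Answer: $\frac{1275880010}{150521} \approx 8476.4$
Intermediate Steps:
$R = -734$ ($R = 49 - 783 = -734$)
$d{\left(l,p \right)} = \frac{35 + l}{2 p}$
$- \frac{4295}{\left(-19711 - 1792\right) \frac{1}{16837 + 15101}} + \frac{R}{d{\left(42,-110 \right)}} = - \frac{4295}{\left(-19711 - 1792\right) \frac{1}{16837 + 15101}} - \frac{734}{\frac{1}{2} \frac{1}{-110} \left(35 + 42\right)} = - \frac{4295}{\left(-21503\right) \frac{1}{31938}} - \frac{734}{\frac{1}{2} \left(- \frac{1}{110}\right) 77} = - \frac{4295}{\left(-21503\right) \frac{1}{31938}} - \frac{734}{- \frac{7}{20}} = - \frac{4295}{- \frac{21503}{31938}} - - \frac{14680}{7} = \left(-4295\right) \left(- \frac{31938}{21503}\right) + \frac{14680}{7} = \frac{137173710}{21503} + \frac{14680}{7} = \frac{1275880010}{150521}$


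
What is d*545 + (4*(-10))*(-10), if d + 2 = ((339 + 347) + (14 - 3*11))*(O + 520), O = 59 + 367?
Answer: 343884500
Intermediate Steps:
O = 426
d = 630980 (d = -2 + ((339 + 347) + (14 - 3*11))*(426 + 520) = -2 + (686 + (14 - 33))*946 = -2 + (686 - 19)*946 = -2 + 667*946 = -2 + 630982 = 630980)
d*545 + (4*(-10))*(-10) = 630980*545 + (4*(-10))*(-10) = 343884100 - 40*(-10) = 343884100 + 400 = 343884500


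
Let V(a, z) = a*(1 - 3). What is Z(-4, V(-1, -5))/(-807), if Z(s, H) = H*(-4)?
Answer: 8/807 ≈ 0.0099133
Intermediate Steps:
V(a, z) = -2*a (V(a, z) = a*(-2) = -2*a)
Z(s, H) = -4*H
Z(-4, V(-1, -5))/(-807) = -(-8)*(-1)/(-807) = -4*2*(-1/807) = -8*(-1/807) = 8/807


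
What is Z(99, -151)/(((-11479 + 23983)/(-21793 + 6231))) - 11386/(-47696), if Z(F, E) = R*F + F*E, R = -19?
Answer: 260252672473/12424808 ≈ 20946.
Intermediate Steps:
Z(F, E) = -19*F + E*F (Z(F, E) = -19*F + F*E = -19*F + E*F)
Z(99, -151)/(((-11479 + 23983)/(-21793 + 6231))) - 11386/(-47696) = (99*(-19 - 151))/(((-11479 + 23983)/(-21793 + 6231))) - 11386/(-47696) = (99*(-170))/((12504/(-15562))) - 11386*(-1/47696) = -16830/(12504*(-1/15562)) + 5693/23848 = -16830/(-6252/7781) + 5693/23848 = -16830*(-7781/6252) + 5693/23848 = 21825705/1042 + 5693/23848 = 260252672473/12424808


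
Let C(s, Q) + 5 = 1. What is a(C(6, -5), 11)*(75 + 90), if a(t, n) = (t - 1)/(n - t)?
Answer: -55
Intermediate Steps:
C(s, Q) = -4 (C(s, Q) = -5 + 1 = -4)
a(t, n) = (-1 + t)/(n - t)
a(C(6, -5), 11)*(75 + 90) = ((-1 - 4)/(11 - 1*(-4)))*(75 + 90) = (-5/(11 + 4))*165 = (-5/15)*165 = ((1/15)*(-5))*165 = -⅓*165 = -55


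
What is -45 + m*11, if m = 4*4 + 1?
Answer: 142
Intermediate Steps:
m = 17 (m = 16 + 1 = 17)
-45 + m*11 = -45 + 17*11 = -45 + 187 = 142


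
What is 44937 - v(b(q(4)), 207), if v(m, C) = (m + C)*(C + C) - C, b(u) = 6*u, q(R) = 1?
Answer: -43038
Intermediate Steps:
v(m, C) = -C + 2*C*(C + m) (v(m, C) = (C + m)*(2*C) - C = 2*C*(C + m) - C = -C + 2*C*(C + m))
44937 - v(b(q(4)), 207) = 44937 - 207*(-1 + 2*207 + 2*(6*1)) = 44937 - 207*(-1 + 414 + 2*6) = 44937 - 207*(-1 + 414 + 12) = 44937 - 207*425 = 44937 - 1*87975 = 44937 - 87975 = -43038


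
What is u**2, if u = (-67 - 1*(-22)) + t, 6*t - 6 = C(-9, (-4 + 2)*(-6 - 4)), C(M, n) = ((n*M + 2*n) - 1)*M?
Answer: 112225/4 ≈ 28056.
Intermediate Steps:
C(M, n) = M*(-1 + 2*n + M*n) (C(M, n) = ((M*n + 2*n) - 1)*M = ((2*n + M*n) - 1)*M = (-1 + 2*n + M*n)*M = M*(-1 + 2*n + M*n))
t = 425/2 (t = 1 + (-9*(-1 + 2*((-4 + 2)*(-6 - 4)) - 9*(-4 + 2)*(-6 - 4)))/6 = 1 + (-9*(-1 + 2*(-2*(-10)) - (-18)*(-10)))/6 = 1 + (-9*(-1 + 2*20 - 9*20))/6 = 1 + (-9*(-1 + 40 - 180))/6 = 1 + (-9*(-141))/6 = 1 + (1/6)*1269 = 1 + 423/2 = 425/2 ≈ 212.50)
u = 335/2 (u = (-67 - 1*(-22)) + 425/2 = (-67 + 22) + 425/2 = -45 + 425/2 = 335/2 ≈ 167.50)
u**2 = (335/2)**2 = 112225/4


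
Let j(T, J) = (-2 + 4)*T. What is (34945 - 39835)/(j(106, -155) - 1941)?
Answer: 4890/1729 ≈ 2.8282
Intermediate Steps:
j(T, J) = 2*T
(34945 - 39835)/(j(106, -155) - 1941) = (34945 - 39835)/(2*106 - 1941) = -4890/(212 - 1941) = -4890/(-1729) = -4890*(-1/1729) = 4890/1729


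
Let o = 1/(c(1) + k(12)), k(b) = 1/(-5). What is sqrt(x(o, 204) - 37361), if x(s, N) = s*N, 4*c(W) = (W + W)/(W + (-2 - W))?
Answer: I*sqrt(340329)/3 ≈ 194.46*I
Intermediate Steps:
c(W) = -W/4 (c(W) = ((W + W)/(W + (-2 - W)))/4 = ((2*W)/(-2))/4 = ((2*W)*(-1/2))/4 = (-W)/4 = -W/4)
k(b) = -1/5
o = -20/9 (o = 1/(-1/4*1 - 1/5) = 1/(-1/4 - 1/5) = 1/(-9/20) = -20/9 ≈ -2.2222)
x(s, N) = N*s
sqrt(x(o, 204) - 37361) = sqrt(204*(-20/9) - 37361) = sqrt(-1360/3 - 37361) = sqrt(-113443/3) = I*sqrt(340329)/3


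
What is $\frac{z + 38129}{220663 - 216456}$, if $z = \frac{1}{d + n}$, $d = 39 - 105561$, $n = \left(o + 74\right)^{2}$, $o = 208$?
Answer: $\frac{991277741}{109373586} \approx 9.0632$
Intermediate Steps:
$n = 79524$ ($n = \left(208 + 74\right)^{2} = 282^{2} = 79524$)
$d = -105522$ ($d = 39 - 105561 = -105522$)
$z = - \frac{1}{25998}$ ($z = \frac{1}{-105522 + 79524} = \frac{1}{-25998} = - \frac{1}{25998} \approx -3.8464 \cdot 10^{-5}$)
$\frac{z + 38129}{220663 - 216456} = \frac{- \frac{1}{25998} + 38129}{220663 - 216456} = \frac{991277741}{25998 \cdot 4207} = \frac{991277741}{25998} \cdot \frac{1}{4207} = \frac{991277741}{109373586}$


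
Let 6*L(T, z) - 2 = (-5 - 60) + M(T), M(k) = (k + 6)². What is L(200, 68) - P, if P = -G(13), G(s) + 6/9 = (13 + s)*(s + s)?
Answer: 15475/2 ≈ 7737.5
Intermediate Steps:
G(s) = -⅔ + 2*s*(13 + s) (G(s) = -⅔ + (13 + s)*(s + s) = -⅔ + (13 + s)*(2*s) = -⅔ + 2*s*(13 + s))
M(k) = (6 + k)²
L(T, z) = -21/2 + (6 + T)²/6 (L(T, z) = ⅓ + ((-5 - 60) + (6 + T)²)/6 = ⅓ + (-65 + (6 + T)²)/6 = ⅓ + (-65/6 + (6 + T)²/6) = -21/2 + (6 + T)²/6)
P = -2026/3 (P = -(-⅔ + 2*13² + 26*13) = -(-⅔ + 2*169 + 338) = -(-⅔ + 338 + 338) = -1*2026/3 = -2026/3 ≈ -675.33)
L(200, 68) - P = (-21/2 + (6 + 200)²/6) - 1*(-2026/3) = (-21/2 + (⅙)*206²) + 2026/3 = (-21/2 + (⅙)*42436) + 2026/3 = (-21/2 + 21218/3) + 2026/3 = 42373/6 + 2026/3 = 15475/2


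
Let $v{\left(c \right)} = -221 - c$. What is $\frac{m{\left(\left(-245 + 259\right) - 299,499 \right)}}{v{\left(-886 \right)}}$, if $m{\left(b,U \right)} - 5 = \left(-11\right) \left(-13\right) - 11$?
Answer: $\frac{137}{665} \approx 0.20602$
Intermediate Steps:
$m{\left(b,U \right)} = 137$ ($m{\left(b,U \right)} = 5 - -132 = 5 + \left(143 - 11\right) = 5 + 132 = 137$)
$\frac{m{\left(\left(-245 + 259\right) - 299,499 \right)}}{v{\left(-886 \right)}} = \frac{137}{-221 - -886} = \frac{137}{-221 + 886} = \frac{137}{665}$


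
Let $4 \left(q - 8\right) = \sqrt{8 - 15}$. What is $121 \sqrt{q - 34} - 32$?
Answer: $-32 + \frac{121 \sqrt{-104 + i \sqrt{7}}}{2} \approx -24.153 + 617.03 i$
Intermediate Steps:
$q = 8 + \frac{i \sqrt{7}}{4}$ ($q = 8 + \frac{\sqrt{8 - 15}}{4} = 8 + \frac{\sqrt{-7}}{4} = 8 + \frac{i \sqrt{7}}{4} \approx 8.0 + 0.66144 i$)
$121 \sqrt{q - 34} - 32 = 121 \sqrt{\left(8 + \frac{i \sqrt{7}}{4}\right) - 34} - 32 = 121 \sqrt{-26 + \frac{i \sqrt{7}}{4}} - 32 = -32 + 121 \sqrt{-26 + \frac{i \sqrt{7}}{4}}$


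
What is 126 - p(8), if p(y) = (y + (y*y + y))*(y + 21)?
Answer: -2194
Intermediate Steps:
p(y) = (21 + y)*(y**2 + 2*y) (p(y) = (y + (y**2 + y))*(21 + y) = (y + (y + y**2))*(21 + y) = (y**2 + 2*y)*(21 + y) = (21 + y)*(y**2 + 2*y))
126 - p(8) = 126 - 8*(42 + 8**2 + 23*8) = 126 - 8*(42 + 64 + 184) = 126 - 8*290 = 126 - 1*2320 = 126 - 2320 = -2194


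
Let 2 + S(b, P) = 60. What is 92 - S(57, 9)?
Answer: 34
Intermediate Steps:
S(b, P) = 58 (S(b, P) = -2 + 60 = 58)
92 - S(57, 9) = 92 - 1*58 = 92 - 58 = 34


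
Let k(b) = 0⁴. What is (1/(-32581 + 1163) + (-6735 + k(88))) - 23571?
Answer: -952153909/31418 ≈ -30306.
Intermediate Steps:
k(b) = 0
(1/(-32581 + 1163) + (-6735 + k(88))) - 23571 = (1/(-32581 + 1163) + (-6735 + 0)) - 23571 = (1/(-31418) - 6735) - 23571 = (-1/31418 - 6735) - 23571 = -211600231/31418 - 23571 = -952153909/31418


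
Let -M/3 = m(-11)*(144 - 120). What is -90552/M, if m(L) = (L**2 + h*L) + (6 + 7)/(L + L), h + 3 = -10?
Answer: 83006/17385 ≈ 4.7746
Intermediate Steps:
h = -13 (h = -3 - 10 = -13)
m(L) = L**2 - 13*L + 13/(2*L) (m(L) = (L**2 - 13*L) + (6 + 7)/(L + L) = (L**2 - 13*L) + 13/((2*L)) = (L**2 - 13*L) + 13*(1/(2*L)) = (L**2 - 13*L) + 13/(2*L) = L**2 - 13*L + 13/(2*L))
M = -208620/11 (M = -3*((-11)**2 - 13*(-11) + (13/2)/(-11))*(144 - 120) = -3*(121 + 143 + (13/2)*(-1/11))*24 = -3*(121 + 143 - 13/22)*24 = -17385*24/22 = -3*69540/11 = -208620/11 ≈ -18965.)
-90552/M = -90552/(-208620/11) = -90552*(-11/208620) = 83006/17385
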